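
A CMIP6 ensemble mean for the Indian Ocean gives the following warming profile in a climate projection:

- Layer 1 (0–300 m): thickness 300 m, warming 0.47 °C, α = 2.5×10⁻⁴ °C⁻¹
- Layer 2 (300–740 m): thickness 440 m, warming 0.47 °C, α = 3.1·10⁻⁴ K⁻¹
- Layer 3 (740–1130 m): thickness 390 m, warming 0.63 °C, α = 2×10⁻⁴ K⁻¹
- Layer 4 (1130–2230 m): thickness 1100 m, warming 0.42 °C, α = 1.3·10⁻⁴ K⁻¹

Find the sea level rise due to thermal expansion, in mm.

about 210 mm

0.47 × 2.5×10⁻⁴ × 300 = 0.03525 m
440 × 3.1×10⁻⁴ × 0.47 = 0.064108 m
0.63 × 390 × 2×10⁻⁴ = 0.04914 m
1100 × 1.3×10⁻⁴ × 0.42 = 0.06006 m
Δh = 0.03525 + 0.064108 + 0.04914 + 0.06006 = 0.208558 m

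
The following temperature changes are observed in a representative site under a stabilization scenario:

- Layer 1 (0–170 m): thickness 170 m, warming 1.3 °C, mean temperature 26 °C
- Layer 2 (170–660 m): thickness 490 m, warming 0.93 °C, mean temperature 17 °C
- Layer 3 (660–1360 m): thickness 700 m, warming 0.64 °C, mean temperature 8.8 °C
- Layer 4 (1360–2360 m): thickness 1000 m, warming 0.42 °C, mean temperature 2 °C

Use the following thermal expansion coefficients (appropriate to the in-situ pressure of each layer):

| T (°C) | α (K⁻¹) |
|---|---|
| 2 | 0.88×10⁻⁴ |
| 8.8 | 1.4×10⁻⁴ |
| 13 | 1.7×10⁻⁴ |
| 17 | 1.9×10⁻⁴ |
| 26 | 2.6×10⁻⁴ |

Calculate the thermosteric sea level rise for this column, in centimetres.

Δh ≈ 24.4 cm

Layer 1 at 26 °C → α = 2.6×10⁻⁴ K⁻¹
Layer 2 at 17 °C → α = 1.9×10⁻⁴ K⁻¹
Layer 3 at 8.8 °C → α = 1.4×10⁻⁴ K⁻¹
Layer 4 at 2 °C → α = 0.88×10⁻⁴ K⁻¹
0–170 m: 2.6×10⁻⁴ × 170 × 1.3 = 0.05746 m
Layer 2: 1.9×10⁻⁴ × 490 × 0.93 = 0.086583 m
660–1360 m: 0.64 × 700 × 1.4×10⁻⁴ = 0.06272 m
1360–2360 m: 0.88×10⁻⁴ × 0.42 × 1000 = 0.03696 m
Δh = 0.05746 + 0.086583 + 0.06272 + 0.03696 = 0.243723 m ≈ 24.4 cm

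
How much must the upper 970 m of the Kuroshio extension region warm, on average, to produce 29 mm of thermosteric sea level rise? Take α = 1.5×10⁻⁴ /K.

ΔT ≈ 0.199 K

ΔT = Δh/(αH) = 0.029 / (1.5×10⁻⁴ × 970) ≈ 0.1993 K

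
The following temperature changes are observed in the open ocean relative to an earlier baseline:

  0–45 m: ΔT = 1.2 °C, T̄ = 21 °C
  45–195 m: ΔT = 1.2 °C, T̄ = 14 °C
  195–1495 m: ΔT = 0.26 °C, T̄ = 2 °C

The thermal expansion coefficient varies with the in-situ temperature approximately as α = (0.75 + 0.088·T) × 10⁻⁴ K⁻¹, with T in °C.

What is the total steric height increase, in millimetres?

Δh = 81 mm

Layer 1: α = (0.75 + 0.088×21)×10⁻⁴ = 2.598×10⁻⁴ K⁻¹
Layer 2: α = (0.75 + 0.088×14)×10⁻⁴ = 1.982×10⁻⁴ K⁻¹
Layer 3: α = (0.75 + 0.088×2)×10⁻⁴ = 0.926×10⁻⁴ K⁻¹
0–45 m: 2.598×10⁻⁴ × 1.2 × 45 = 0.0140292 m
Layer 2: 1.982×10⁻⁴ × 1.2 × 150 = 0.035676 m
Layer 3: 0.926×10⁻⁴ × 1300 × 0.26 = 0.0312988 m
Δh = 0.0140292 + 0.035676 + 0.0312988 = 0.081004 m ≈ 81 mm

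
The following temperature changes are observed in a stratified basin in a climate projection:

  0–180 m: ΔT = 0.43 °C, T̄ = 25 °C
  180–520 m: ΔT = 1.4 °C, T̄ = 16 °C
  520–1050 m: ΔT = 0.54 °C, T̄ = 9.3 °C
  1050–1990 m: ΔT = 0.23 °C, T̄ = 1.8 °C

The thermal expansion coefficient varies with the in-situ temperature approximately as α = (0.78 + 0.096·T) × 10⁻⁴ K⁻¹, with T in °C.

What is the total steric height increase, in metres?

Layer 1: α = (0.78 + 0.096×25)×10⁻⁴ = 3.18×10⁻⁴ K⁻¹
Layer 2: α = (0.78 + 0.096×16)×10⁻⁴ = 2.316×10⁻⁴ K⁻¹
Layer 3: α = (0.78 + 0.096×9.3)×10⁻⁴ = 1.6728×10⁻⁴ K⁻¹
Layer 4: α = (0.78 + 0.096×1.8)×10⁻⁴ = 0.9528×10⁻⁴ K⁻¹
0–180 m: 180 × 3.18×10⁻⁴ × 0.43 = 0.0246132 m
1.4 × 2.316×10⁻⁴ × 340 = 0.1102416 m
530 × 0.54 × 1.6728×10⁻⁴ = 0.047875536 m
Layer 4: 0.9528×10⁻⁴ × 940 × 0.23 = 0.020599536 m
Δh = 0.0246132 + 0.1102416 + 0.047875536 + 0.020599536 = 0.203329872 m ≈ 0.20 m

Δh ≈ 0.20 m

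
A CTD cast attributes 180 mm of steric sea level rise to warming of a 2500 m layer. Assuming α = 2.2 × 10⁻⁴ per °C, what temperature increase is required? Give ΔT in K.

ΔT = Δh/(αH) = 0.18 / (2.2×10⁻⁴ × 2500) ≈ 0.3273 K

0.327 K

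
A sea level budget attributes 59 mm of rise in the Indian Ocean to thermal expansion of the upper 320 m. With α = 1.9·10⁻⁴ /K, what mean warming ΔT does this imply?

ΔT = Δh/(αH) = 0.059 / (1.9×10⁻⁴ × 320) ≈ 0.9704 °C

ΔT ≈ 0.97 °C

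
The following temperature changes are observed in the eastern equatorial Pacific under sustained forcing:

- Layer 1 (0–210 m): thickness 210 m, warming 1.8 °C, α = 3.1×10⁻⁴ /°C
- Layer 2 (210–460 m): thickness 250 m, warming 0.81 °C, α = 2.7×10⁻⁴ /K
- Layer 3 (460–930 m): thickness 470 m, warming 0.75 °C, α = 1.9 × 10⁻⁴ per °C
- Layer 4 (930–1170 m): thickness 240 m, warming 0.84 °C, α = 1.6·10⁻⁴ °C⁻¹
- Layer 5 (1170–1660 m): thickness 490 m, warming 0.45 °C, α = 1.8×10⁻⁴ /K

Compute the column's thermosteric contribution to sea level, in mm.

0–210 m: 3.1×10⁻⁴ × 1.8 × 210 = 0.11718 m
2.7×10⁻⁴ × 0.81 × 250 = 0.054675 m
460–930 m: 0.75 × 470 × 1.9×10⁻⁴ = 0.066975 m
0.84 × 240 × 1.6×10⁻⁴ = 0.032256 m
1170–1660 m: 490 × 0.45 × 1.8×10⁻⁴ = 0.03969 m
Δh = 0.11718 + 0.054675 + 0.066975 + 0.032256 + 0.03969 = 0.310776 m ≈ 311 mm

Δh = 311 mm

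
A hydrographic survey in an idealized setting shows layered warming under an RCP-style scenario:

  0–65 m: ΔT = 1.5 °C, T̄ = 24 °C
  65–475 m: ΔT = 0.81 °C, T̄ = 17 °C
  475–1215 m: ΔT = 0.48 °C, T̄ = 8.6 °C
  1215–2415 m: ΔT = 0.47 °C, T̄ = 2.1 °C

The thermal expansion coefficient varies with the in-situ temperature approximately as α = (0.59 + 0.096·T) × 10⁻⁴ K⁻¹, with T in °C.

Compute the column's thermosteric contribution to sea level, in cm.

Layer 1: α = (0.59 + 0.096×24)×10⁻⁴ = 2.894×10⁻⁴ K⁻¹
Layer 2: α = (0.59 + 0.096×17)×10⁻⁴ = 2.222×10⁻⁴ K⁻¹
Layer 3: α = (0.59 + 0.096×8.6)×10⁻⁴ = 1.4156×10⁻⁴ K⁻¹
Layer 4: α = (0.59 + 0.096×2.1)×10⁻⁴ = 0.7916×10⁻⁴ K⁻¹
0–65 m: 2.894×10⁻⁴ × 65 × 1.5 = 0.0282165 m
Layer 2: 0.81 × 2.222×10⁻⁴ × 410 = 0.07379262 m
475–1215 m: 0.48 × 740 × 1.4156×10⁻⁴ = 0.050282112 m
1215–2415 m: 0.7916×10⁻⁴ × 0.47 × 1200 = 0.04464624 m
Δh = 0.0282165 + 0.07379262 + 0.050282112 + 0.04464624 = 0.196937472 m

19.7 cm of thermosteric rise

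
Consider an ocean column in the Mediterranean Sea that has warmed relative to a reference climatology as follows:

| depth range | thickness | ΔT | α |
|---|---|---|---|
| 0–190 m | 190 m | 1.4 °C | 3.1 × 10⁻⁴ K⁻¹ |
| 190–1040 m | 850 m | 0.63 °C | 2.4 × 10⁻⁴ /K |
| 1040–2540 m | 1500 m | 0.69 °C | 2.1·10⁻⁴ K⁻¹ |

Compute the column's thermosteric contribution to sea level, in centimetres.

43 cm of thermosteric rise

0–190 m: 190 × 3.1×10⁻⁴ × 1.4 = 0.08246 m
190–1040 m: 0.63 × 850 × 2.4×10⁻⁴ = 0.12852 m
1500 × 0.69 × 2.1×10⁻⁴ = 0.21735 m
Δh = 0.08246 + 0.12852 + 0.21735 = 0.42833 m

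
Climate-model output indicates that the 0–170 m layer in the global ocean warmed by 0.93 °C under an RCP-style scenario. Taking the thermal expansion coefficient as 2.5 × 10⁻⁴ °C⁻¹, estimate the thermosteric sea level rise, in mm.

about 39.5 mm

Δh = αΔT·H = 2.5×10⁻⁴ × 0.93 × 170 = 0.039525 m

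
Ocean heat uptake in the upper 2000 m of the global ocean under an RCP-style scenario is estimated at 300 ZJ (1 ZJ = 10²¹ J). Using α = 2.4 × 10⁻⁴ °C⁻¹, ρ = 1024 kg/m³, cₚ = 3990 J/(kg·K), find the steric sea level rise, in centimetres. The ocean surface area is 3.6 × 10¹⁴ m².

Per unit area: Q = 300×10²¹ / (3.6×10¹⁴) ≈ 8.333×10⁸ J/m²
Δh = αQ/(ρcₚ) = 2.4×10⁻⁴ × 8.333×10⁸ / (1024 × 3990) ≈ 0.048949 m

Δh = 4.9 cm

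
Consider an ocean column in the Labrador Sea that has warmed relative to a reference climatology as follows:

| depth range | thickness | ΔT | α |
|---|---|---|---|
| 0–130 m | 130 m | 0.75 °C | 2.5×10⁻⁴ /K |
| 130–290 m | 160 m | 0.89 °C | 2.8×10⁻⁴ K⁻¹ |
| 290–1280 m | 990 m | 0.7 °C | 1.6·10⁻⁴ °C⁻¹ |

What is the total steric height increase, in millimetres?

Layer 1: 0.75 × 2.5×10⁻⁴ × 130 = 0.024375 m
0.89 × 2.8×10⁻⁴ × 160 = 0.039872 m
990 × 0.7 × 1.6×10⁻⁴ = 0.11088 m
Δh = 0.024375 + 0.039872 + 0.11088 = 0.175127 m

Δh ≈ 180 mm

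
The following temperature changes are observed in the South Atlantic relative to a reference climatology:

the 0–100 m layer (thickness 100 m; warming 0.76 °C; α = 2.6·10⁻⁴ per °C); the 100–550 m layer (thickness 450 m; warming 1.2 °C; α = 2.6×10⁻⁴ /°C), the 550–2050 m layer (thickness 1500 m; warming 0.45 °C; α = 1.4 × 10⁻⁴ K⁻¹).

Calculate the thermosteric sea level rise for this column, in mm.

250 mm of thermosteric rise

Layer 1: 0.76 × 2.6×10⁻⁴ × 100 = 0.01976 m
100–550 m: 450 × 2.6×10⁻⁴ × 1.2 = 0.14040 m
550–2050 m: 1500 × 1.4×10⁻⁴ × 0.45 = 0.09450 m
Δh = 0.01976 + 0.14040 + 0.09450 = 0.25466 m ≈ 250 mm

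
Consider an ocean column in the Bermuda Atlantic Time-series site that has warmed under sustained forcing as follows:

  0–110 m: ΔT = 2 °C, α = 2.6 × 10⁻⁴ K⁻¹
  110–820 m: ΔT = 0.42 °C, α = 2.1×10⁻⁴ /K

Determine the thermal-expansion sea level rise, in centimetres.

Δh = 12.0 cm

110 × 2.6×10⁻⁴ × 2 = 0.05720 m
110–820 m: 2.1×10⁻⁴ × 710 × 0.42 = 0.062622 m
Δh = 0.05720 + 0.062622 = 0.119822 m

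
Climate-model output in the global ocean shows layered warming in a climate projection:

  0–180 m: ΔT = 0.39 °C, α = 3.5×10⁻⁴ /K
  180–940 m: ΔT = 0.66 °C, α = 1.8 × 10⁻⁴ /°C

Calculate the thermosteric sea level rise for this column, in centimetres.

11 cm

0.39 × 3.5×10⁻⁴ × 180 = 0.02457 m
Layer 2: 760 × 0.66 × 1.8×10⁻⁴ = 0.090288 m
Δh = 0.02457 + 0.090288 = 0.114858 m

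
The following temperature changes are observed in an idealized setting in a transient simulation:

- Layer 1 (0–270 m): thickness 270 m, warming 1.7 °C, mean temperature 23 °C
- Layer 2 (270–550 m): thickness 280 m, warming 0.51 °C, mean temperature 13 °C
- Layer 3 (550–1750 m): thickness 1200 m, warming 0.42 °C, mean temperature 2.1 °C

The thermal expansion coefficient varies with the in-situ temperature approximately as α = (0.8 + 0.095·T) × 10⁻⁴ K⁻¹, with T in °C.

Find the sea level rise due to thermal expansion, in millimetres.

Δh = 220 mm

Layer 1: α = (0.8 + 0.095×23)×10⁻⁴ = 2.985×10⁻⁴ K⁻¹
Layer 2: α = (0.8 + 0.095×13)×10⁻⁴ = 2.035×10⁻⁴ K⁻¹
Layer 3: α = (0.8 + 0.095×2.1)×10⁻⁴ = 0.9995×10⁻⁴ K⁻¹
0–270 m: 2.985×10⁻⁴ × 1.7 × 270 = 0.1370115 m
270–550 m: 2.035×10⁻⁴ × 0.51 × 280 = 0.0290598 m
Layer 3: 0.9995×10⁻⁴ × 0.42 × 1200 = 0.0503748 m
Δh = 0.1370115 + 0.0290598 + 0.0503748 = 0.2164461 m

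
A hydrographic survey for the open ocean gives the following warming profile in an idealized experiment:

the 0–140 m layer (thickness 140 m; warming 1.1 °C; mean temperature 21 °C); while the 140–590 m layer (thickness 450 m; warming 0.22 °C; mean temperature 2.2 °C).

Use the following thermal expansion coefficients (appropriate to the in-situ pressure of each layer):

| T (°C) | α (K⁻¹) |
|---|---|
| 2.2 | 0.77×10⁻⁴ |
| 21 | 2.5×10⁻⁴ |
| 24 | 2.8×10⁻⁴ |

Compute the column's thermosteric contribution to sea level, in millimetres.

46.1 mm

Layer 1 at 21 °C → α = 2.5×10⁻⁴ K⁻¹
Layer 2 at 2.2 °C → α = 0.77×10⁻⁴ K⁻¹
Layer 1: 1.1 × 2.5×10⁻⁴ × 140 = 0.03850 m
0.22 × 0.77×10⁻⁴ × 450 = 0.007623 m
Δh = 0.03850 + 0.007623 = 0.046123 m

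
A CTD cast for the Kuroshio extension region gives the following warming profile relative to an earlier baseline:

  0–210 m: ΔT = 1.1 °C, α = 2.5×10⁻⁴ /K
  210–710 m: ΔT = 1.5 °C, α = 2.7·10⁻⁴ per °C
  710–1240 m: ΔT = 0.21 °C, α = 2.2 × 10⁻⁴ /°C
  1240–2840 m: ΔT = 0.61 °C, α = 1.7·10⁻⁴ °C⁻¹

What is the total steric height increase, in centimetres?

about 45.1 cm

0–210 m: 210 × 1.1 × 2.5×10⁻⁴ = 0.05775 m
Layer 2: 500 × 2.7×10⁻⁴ × 1.5 = 0.20250 m
710–1240 m: 530 × 0.21 × 2.2×10⁻⁴ = 0.024486 m
1240–2840 m: 1.7×10⁻⁴ × 1600 × 0.61 = 0.16592 m
Δh = 0.05775 + 0.20250 + 0.024486 + 0.16592 = 0.450656 m ≈ 45.1 cm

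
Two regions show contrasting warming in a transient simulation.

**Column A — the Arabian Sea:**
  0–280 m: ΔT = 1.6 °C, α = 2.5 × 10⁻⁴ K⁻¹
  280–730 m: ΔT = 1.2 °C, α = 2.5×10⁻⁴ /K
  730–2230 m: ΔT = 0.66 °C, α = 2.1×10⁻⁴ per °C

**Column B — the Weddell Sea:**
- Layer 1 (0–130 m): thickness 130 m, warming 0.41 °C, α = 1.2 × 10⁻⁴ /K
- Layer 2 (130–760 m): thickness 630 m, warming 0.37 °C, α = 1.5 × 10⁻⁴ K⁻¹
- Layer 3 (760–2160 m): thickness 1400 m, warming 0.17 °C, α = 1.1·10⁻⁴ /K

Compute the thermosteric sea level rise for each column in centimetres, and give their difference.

A Layer 1: 280 × 2.5×10⁻⁴ × 1.6 = 0.11200 m
A 280–730 m: 450 × 2.5×10⁻⁴ × 1.2 = 0.13500 m
A 730–2230 m: 2.1×10⁻⁴ × 0.66 × 1500 = 0.20790 m
A total: 0.45490 m
B Layer 1: 130 × 1.2×10⁻⁴ × 0.41 = 0.006396 m
B 630 × 0.37 × 1.5×10⁻⁴ = 0.034965 m
B Layer 3: 0.17 × 1400 × 1.1×10⁻⁴ = 0.02618 m
B total: 0.067541 m
Difference: 0.45490 − 0.067541 = 0.387359 m

Δh_A ≈ 45 cm, Δh_B ≈ 6.8 cm; difference ≈ 39 cm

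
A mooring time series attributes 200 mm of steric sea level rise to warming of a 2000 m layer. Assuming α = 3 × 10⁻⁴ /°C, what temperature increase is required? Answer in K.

about 0.333 K

ΔT = Δh/(αH) = 0.2 / (3×10⁻⁴ × 2000) ≈ 0.3333 K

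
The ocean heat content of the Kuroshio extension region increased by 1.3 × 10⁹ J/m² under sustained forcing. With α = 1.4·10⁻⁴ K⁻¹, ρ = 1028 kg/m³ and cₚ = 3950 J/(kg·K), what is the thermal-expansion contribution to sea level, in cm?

4.5 cm

Δh = αQ/(ρcₚ) = 1.4×10⁻⁴ × 1.3×10⁹ / (1028 × 3950) ≈ 0.044821 m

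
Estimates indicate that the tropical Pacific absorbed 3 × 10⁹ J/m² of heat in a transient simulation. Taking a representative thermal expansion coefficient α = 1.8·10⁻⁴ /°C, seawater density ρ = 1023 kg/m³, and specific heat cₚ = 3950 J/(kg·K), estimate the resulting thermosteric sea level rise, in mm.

130 mm

Δh = αQ/(ρcₚ) = 1.8×10⁻⁴ × 3×10⁹ / (1023 × 3950) ≈ 0.13364 m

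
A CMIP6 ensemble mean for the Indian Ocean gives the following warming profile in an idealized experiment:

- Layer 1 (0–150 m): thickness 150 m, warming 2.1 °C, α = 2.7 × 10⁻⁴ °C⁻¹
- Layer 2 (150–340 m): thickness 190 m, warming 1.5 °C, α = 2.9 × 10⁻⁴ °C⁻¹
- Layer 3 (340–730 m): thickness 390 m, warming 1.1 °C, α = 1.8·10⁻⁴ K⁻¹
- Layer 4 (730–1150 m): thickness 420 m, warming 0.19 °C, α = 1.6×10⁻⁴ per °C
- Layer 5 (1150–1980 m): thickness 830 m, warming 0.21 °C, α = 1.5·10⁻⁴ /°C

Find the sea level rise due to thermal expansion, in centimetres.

150 × 2.7×10⁻⁴ × 2.1 = 0.08505 m
150–340 m: 190 × 2.9×10⁻⁴ × 1.5 = 0.08265 m
340–730 m: 1.8×10⁻⁴ × 1.1 × 390 = 0.07722 m
730–1150 m: 1.6×10⁻⁴ × 0.19 × 420 = 0.012768 m
Layer 5: 1.5×10⁻⁴ × 0.21 × 830 = 0.026145 m
Δh = 0.08505 + 0.08265 + 0.07722 + 0.012768 + 0.026145 = 0.283833 m

Δh = 28 cm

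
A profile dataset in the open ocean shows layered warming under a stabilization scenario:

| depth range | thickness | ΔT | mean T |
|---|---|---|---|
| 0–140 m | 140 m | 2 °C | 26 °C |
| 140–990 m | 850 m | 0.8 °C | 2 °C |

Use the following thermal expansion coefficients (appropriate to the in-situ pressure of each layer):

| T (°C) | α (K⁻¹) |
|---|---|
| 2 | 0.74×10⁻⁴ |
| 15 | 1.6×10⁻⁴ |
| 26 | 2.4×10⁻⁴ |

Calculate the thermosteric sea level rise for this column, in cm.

12 cm

Layer 1 at 26 °C → α = 2.4×10⁻⁴ K⁻¹
Layer 2 at 2 °C → α = 0.74×10⁻⁴ K⁻¹
0–140 m: 140 × 2 × 2.4×10⁻⁴ = 0.06720 m
140–990 m: 850 × 0.74×10⁻⁴ × 0.8 = 0.05032 m
Δh = 0.06720 + 0.05032 = 0.11752 m ≈ 12 cm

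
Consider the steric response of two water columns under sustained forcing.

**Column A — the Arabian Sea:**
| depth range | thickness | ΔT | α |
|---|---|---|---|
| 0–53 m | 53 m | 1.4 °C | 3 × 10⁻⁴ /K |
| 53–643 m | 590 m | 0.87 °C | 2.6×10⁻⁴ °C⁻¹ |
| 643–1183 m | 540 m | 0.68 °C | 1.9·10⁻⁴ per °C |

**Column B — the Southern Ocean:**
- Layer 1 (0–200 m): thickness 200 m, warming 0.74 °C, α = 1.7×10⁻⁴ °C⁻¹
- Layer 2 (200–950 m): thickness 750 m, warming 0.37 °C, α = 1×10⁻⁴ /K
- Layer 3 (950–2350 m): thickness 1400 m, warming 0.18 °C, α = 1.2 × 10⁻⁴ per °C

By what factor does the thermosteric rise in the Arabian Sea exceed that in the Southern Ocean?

A 53 × 3×10⁻⁴ × 1.4 = 0.02226 m
A 53–643 m: 0.87 × 590 × 2.6×10⁻⁴ = 0.133458 m
A Layer 3: 0.68 × 1.9×10⁻⁴ × 540 = 0.069768 m
A total: 0.225486 m
B 0–200 m: 1.7×10⁻⁴ × 200 × 0.74 = 0.02516 m
B Layer 2: 1×10⁻⁴ × 0.37 × 750 = 0.02775 m
B 950–2350 m: 0.18 × 1.2×10⁻⁴ × 1400 = 0.03024 m
B total: 0.08315 m
Ratio: 0.225486 / 0.08315 ≈ 2.712

a factor of 2.71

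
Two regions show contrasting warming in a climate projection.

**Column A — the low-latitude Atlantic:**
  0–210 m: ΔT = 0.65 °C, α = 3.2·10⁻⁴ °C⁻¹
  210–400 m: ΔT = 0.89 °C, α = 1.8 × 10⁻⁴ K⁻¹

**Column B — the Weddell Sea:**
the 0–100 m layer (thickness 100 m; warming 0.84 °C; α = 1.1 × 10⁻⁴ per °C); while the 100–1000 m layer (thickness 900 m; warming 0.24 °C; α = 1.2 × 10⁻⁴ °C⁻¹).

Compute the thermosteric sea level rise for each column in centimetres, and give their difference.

Δh_A ≈ 7.41 cm, Δh_B ≈ 3.52 cm; difference ≈ 3.90 cm

A 0–210 m: 210 × 0.65 × 3.2×10⁻⁴ = 0.04368 m
A 190 × 1.8×10⁻⁴ × 0.89 = 0.030438 m
A total: 0.074118 m
B 0–100 m: 100 × 1.1×10⁻⁴ × 0.84 = 0.00924 m
B Layer 2: 0.24 × 900 × 1.2×10⁻⁴ = 0.02592 m
B total: 0.03516 m
Difference: 0.074118 − 0.03516 = 0.038958 m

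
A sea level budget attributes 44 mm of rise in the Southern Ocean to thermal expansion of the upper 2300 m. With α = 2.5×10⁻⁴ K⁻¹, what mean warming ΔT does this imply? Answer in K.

0.077 K

ΔT = Δh/(αH) = 0.044 / (2.5×10⁻⁴ × 2300) ≈ 0.07652 K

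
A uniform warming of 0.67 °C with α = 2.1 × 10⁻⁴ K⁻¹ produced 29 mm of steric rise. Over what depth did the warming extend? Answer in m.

H = Δh/(αΔT) = 0.029 / (2.1×10⁻⁴ × 0.67) ≈ 206.1 m

210 m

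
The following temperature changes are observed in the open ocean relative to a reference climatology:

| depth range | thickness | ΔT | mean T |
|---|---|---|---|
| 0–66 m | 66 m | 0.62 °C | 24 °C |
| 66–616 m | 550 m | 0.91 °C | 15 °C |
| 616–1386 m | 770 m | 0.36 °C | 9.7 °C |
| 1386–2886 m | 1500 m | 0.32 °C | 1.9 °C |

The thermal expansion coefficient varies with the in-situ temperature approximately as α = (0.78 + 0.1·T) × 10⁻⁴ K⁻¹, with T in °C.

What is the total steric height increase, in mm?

222 mm

Layer 1: α = (0.78 + 0.1×24)×10⁻⁴ = 3.18×10⁻⁴ K⁻¹
Layer 2: α = (0.78 + 0.1×15)×10⁻⁴ = 2.28×10⁻⁴ K⁻¹
Layer 3: α = (0.78 + 0.1×9.7)×10⁻⁴ = 1.75×10⁻⁴ K⁻¹
Layer 4: α = (0.78 + 0.1×1.9)×10⁻⁴ = 0.97×10⁻⁴ K⁻¹
3.18×10⁻⁴ × 0.62 × 66 = 0.01301256 m
2.28×10⁻⁴ × 0.91 × 550 = 0.114114 m
616–1386 m: 1.75×10⁻⁴ × 770 × 0.36 = 0.04851 m
1386–2886 m: 0.97×10⁻⁴ × 0.32 × 1500 = 0.04656 m
Δh = 0.01301256 + 0.114114 + 0.04851 + 0.04656 = 0.22219656 m ≈ 222 mm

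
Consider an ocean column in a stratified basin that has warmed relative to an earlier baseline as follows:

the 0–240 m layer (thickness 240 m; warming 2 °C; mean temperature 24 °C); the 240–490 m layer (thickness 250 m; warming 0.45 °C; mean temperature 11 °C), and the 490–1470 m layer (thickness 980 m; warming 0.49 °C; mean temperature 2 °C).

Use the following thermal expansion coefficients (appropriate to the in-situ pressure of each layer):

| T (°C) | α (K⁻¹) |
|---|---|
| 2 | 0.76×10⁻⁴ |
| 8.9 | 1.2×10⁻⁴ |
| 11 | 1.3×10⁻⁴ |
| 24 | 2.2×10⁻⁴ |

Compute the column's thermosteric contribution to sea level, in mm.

about 160 mm

Layer 1 at 24 °C → α = 2.2×10⁻⁴ K⁻¹
Layer 2 at 11 °C → α = 1.3×10⁻⁴ K⁻¹
Layer 3 at 2 °C → α = 0.76×10⁻⁴ K⁻¹
0–240 m: 2 × 2.2×10⁻⁴ × 240 = 0.10560 m
Layer 2: 250 × 1.3×10⁻⁴ × 0.45 = 0.014625 m
0.49 × 0.76×10⁻⁴ × 980 = 0.0364952 m
Δh = 0.10560 + 0.014625 + 0.0364952 = 0.1567202 m ≈ 160 mm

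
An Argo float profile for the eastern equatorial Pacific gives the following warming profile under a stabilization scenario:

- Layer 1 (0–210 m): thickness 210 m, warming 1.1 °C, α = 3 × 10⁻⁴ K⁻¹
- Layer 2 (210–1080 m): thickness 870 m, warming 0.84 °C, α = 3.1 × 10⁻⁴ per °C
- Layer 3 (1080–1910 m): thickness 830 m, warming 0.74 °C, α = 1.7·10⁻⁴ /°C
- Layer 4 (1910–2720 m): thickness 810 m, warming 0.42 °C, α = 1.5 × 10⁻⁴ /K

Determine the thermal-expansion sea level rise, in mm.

3×10⁻⁴ × 210 × 1.1 = 0.06930 m
210–1080 m: 870 × 3.1×10⁻⁴ × 0.84 = 0.226548 m
Layer 3: 1.7×10⁻⁴ × 0.74 × 830 = 0.104414 m
0.42 × 810 × 1.5×10⁻⁴ = 0.05103 m
Δh = 0.06930 + 0.226548 + 0.104414 + 0.05103 = 0.451292 m

451 mm of thermosteric rise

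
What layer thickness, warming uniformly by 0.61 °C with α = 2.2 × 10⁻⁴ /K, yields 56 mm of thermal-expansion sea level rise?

417 m

H = Δh/(αΔT) = 0.056 / (2.2×10⁻⁴ × 0.61) ≈ 417.3 m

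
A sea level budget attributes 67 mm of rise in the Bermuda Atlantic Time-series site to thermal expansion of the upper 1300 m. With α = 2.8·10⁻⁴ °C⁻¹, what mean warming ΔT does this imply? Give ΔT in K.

ΔT = Δh/(αH) = 0.067 / (2.8×10⁻⁴ × 1300) ≈ 0.1841 K

0.184 K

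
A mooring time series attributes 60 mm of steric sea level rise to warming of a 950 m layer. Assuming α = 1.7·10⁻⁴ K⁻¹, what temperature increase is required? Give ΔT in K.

ΔT = Δh/(αH) = 0.06 / (1.7×10⁻⁴ × 950) ≈ 0.3715 K

0.372 K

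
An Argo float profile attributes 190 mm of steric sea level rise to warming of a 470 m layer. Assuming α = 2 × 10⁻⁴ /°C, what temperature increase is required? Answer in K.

ΔT = Δh/(αH) = 0.19 / (2×10⁻⁴ × 470) ≈ 2.021 K

ΔT ≈ 2.02 K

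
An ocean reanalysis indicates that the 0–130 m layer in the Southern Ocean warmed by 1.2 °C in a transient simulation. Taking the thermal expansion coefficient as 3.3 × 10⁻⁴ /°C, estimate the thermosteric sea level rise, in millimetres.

about 51 mm

Δh = αΔT·H = 3.3×10⁻⁴ × 1.2 × 130 = 0.05148 m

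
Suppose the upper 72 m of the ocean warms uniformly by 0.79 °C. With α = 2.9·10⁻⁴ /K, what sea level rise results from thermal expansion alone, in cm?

Δh = αΔT·H = 2.9×10⁻⁴ × 0.79 × 72 = 0.0164952 m

Δh ≈ 1.65 cm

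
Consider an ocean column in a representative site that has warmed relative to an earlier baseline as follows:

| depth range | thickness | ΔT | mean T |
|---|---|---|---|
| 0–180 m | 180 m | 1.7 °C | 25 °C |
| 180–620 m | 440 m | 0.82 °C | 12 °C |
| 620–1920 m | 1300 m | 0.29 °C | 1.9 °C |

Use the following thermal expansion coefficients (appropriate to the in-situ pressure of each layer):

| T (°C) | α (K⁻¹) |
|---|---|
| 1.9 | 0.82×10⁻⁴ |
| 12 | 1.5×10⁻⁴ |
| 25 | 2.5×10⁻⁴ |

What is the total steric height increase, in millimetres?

Δh = 160 mm

Layer 1 at 25 °C → α = 2.5×10⁻⁴ K⁻¹
Layer 2 at 12 °C → α = 1.5×10⁻⁴ K⁻¹
Layer 3 at 1.9 °C → α = 0.82×10⁻⁴ K⁻¹
Layer 1: 1.7 × 2.5×10⁻⁴ × 180 = 0.07650 m
Layer 2: 0.82 × 1.5×10⁻⁴ × 440 = 0.05412 m
620–1920 m: 0.29 × 1300 × 0.82×10⁻⁴ = 0.030914 m
Δh = 0.07650 + 0.05412 + 0.030914 = 0.161534 m ≈ 160 mm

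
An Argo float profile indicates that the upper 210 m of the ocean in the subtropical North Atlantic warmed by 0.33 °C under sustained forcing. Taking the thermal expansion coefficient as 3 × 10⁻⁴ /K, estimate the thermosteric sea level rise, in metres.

Δh = αΔT·H = 3×10⁻⁴ × 0.33 × 210 = 0.02079 m

Δh ≈ 0.021 m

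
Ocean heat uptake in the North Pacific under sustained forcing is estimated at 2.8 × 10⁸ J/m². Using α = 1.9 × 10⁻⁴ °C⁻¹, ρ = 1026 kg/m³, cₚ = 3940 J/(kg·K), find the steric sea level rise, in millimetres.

13.2 mm

Δh = αQ/(ρcₚ) = 1.9×10⁻⁴ × 2.8×10⁸ / (1026 × 3940) ≈ 0.01316 m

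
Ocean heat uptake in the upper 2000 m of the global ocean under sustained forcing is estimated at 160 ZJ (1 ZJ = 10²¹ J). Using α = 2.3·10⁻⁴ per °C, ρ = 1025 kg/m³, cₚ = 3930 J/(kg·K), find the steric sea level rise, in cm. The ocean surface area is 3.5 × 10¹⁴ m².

Per unit area: Q = 160×10²¹ / (3.5×10¹⁴) ≈ 4.571×10⁸ J/m²
Δh = αQ/(ρcₚ) = 2.3×10⁻⁴ × 4.571×10⁸ / (1025 × 3930) ≈ 0.026099 m

Δh ≈ 2.61 cm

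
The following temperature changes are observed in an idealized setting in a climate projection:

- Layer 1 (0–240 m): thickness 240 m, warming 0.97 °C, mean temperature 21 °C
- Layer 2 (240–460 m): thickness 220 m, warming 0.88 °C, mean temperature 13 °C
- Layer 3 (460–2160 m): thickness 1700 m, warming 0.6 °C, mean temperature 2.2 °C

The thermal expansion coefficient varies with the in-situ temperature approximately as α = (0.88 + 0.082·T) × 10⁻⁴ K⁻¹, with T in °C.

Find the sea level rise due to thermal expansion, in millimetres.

about 210 mm

Layer 1: α = (0.88 + 0.082×21)×10⁻⁴ = 2.602×10⁻⁴ K⁻¹
Layer 2: α = (0.88 + 0.082×13)×10⁻⁴ = 1.946×10⁻⁴ K⁻¹
Layer 3: α = (0.88 + 0.082×2.2)×10⁻⁴ = 1.0604×10⁻⁴ K⁻¹
0–240 m: 240 × 2.602×10⁻⁴ × 0.97 = 0.06057456 m
0.88 × 220 × 1.946×10⁻⁴ = 0.03767456 m
Layer 3: 1.0604×10⁻⁴ × 1700 × 0.6 = 0.1081608 m
Δh = 0.06057456 + 0.03767456 + 0.1081608 = 0.20640992 m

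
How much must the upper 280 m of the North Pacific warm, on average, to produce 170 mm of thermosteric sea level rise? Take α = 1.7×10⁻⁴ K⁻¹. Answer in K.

ΔT = Δh/(αH) = 0.17 / (1.7×10⁻⁴ × 280) ≈ 3.571 K

about 3.57 K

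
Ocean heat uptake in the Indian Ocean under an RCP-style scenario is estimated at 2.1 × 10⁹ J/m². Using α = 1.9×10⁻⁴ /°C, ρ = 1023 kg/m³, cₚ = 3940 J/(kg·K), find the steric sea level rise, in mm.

about 99 mm

Δh = αQ/(ρcₚ) = 1.9×10⁻⁴ × 2.1×10⁹ / (1023 × 3940) ≈ 0.098992 m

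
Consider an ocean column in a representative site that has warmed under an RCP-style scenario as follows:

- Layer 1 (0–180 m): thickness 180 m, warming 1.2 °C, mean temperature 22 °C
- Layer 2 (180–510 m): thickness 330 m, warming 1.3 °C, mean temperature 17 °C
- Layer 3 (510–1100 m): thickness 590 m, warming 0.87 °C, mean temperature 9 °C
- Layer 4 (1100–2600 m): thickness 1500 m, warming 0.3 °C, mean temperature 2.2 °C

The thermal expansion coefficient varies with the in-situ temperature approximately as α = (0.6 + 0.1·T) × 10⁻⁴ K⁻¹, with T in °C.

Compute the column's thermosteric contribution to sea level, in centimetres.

27 cm

Layer 1: α = (0.6 + 0.1×22)×10⁻⁴ = 2.8×10⁻⁴ K⁻¹
Layer 2: α = (0.6 + 0.1×17)×10⁻⁴ = 2.3×10⁻⁴ K⁻¹
Layer 3: α = (0.6 + 0.1×9)×10⁻⁴ = 1.5×10⁻⁴ K⁻¹
Layer 4: α = (0.6 + 0.1×2.2)×10⁻⁴ = 0.82×10⁻⁴ K⁻¹
2.8×10⁻⁴ × 180 × 1.2 = 0.06048 m
180–510 m: 1.3 × 2.3×10⁻⁴ × 330 = 0.09867 m
0.87 × 1.5×10⁻⁴ × 590 = 0.076995 m
1100–2600 m: 1500 × 0.82×10⁻⁴ × 0.3 = 0.03690 m
Δh = 0.06048 + 0.09867 + 0.076995 + 0.03690 = 0.273045 m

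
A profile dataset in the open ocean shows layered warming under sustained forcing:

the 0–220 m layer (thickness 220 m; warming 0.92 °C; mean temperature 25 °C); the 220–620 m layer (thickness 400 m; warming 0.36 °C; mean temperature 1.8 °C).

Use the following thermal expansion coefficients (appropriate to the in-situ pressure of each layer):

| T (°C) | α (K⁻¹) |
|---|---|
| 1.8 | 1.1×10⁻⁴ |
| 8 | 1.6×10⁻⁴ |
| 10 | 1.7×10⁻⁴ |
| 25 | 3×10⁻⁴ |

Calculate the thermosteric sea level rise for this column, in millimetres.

76.6 mm of thermosteric rise

Layer 1 at 25 °C → α = 3×10⁻⁴ K⁻¹
Layer 2 at 1.8 °C → α = 1.1×10⁻⁴ K⁻¹
Layer 1: 220 × 0.92 × 3×10⁻⁴ = 0.06072 m
400 × 1.1×10⁻⁴ × 0.36 = 0.01584 m
Δh = 0.06072 + 0.01584 = 0.07656 m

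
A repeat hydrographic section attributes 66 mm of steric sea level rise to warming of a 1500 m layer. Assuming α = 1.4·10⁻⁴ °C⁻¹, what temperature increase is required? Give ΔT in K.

ΔT = Δh/(αH) = 0.066 / (1.4×10⁻⁴ × 1500) ≈ 0.3143 K

ΔT ≈ 0.314 K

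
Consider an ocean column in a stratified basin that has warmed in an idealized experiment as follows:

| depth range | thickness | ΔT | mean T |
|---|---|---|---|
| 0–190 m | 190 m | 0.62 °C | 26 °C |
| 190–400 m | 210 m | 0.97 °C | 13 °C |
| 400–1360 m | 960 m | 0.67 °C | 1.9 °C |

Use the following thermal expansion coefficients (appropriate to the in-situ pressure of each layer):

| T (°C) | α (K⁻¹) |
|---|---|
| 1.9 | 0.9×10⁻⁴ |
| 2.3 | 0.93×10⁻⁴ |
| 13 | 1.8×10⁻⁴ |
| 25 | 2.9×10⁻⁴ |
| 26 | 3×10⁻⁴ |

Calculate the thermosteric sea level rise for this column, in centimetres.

Layer 1 at 26 °C → α = 3×10⁻⁴ K⁻¹
Layer 2 at 13 °C → α = 1.8×10⁻⁴ K⁻¹
Layer 3 at 1.9 °C → α = 0.9×10⁻⁴ K⁻¹
Layer 1: 0.62 × 190 × 3×10⁻⁴ = 0.03534 m
190–400 m: 0.97 × 1.8×10⁻⁴ × 210 = 0.036666 m
0.9×10⁻⁴ × 0.67 × 960 = 0.057888 m
Δh = 0.03534 + 0.036666 + 0.057888 = 0.129894 m

13.0 cm of thermosteric rise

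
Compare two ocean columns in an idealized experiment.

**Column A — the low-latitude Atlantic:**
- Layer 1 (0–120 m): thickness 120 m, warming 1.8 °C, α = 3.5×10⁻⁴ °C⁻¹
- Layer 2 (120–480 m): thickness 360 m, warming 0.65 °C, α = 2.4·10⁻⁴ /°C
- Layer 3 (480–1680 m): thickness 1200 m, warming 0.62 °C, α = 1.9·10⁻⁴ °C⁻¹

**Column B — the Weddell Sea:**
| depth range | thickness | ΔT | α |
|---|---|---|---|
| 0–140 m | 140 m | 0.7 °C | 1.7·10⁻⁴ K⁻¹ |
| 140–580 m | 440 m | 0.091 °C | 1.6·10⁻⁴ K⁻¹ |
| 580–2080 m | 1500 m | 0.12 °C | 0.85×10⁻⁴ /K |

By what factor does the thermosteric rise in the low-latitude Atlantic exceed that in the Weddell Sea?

≈ 7.12×

A Layer 1: 3.5×10⁻⁴ × 1.8 × 120 = 0.07560 m
A 120–480 m: 0.65 × 360 × 2.4×10⁻⁴ = 0.05616 m
A 480–1680 m: 0.62 × 1200 × 1.9×10⁻⁴ = 0.14136 m
A total: 0.27312 m
B 0–140 m: 140 × 1.7×10⁻⁴ × 0.7 = 0.01666 m
B Layer 2: 1.6×10⁻⁴ × 0.091 × 440 = 0.0064064 m
B Layer 3: 1500 × 0.12 × 0.85×10⁻⁴ = 0.01530 m
B total: 0.0383664 m
Ratio: 0.27312 / 0.0383664 ≈ 7.119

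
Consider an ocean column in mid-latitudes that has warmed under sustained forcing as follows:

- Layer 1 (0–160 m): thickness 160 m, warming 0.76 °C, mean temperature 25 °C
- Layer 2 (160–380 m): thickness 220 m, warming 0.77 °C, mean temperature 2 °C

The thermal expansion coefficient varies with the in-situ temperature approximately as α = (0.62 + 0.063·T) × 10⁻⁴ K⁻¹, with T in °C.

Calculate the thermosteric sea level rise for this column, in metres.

0.039 m

Layer 1: α = (0.62 + 0.063×25)×10⁻⁴ = 2.195×10⁻⁴ K⁻¹
Layer 2: α = (0.62 + 0.063×2)×10⁻⁴ = 0.746×10⁻⁴ K⁻¹
2.195×10⁻⁴ × 160 × 0.76 = 0.0266912 m
Layer 2: 0.77 × 0.746×10⁻⁴ × 220 = 0.01263724 m
Δh = 0.0266912 + 0.01263724 = 0.03932844 m ≈ 0.039 m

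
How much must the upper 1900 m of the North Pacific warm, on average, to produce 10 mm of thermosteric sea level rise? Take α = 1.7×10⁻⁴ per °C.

ΔT = Δh/(αH) = 0.01 / (1.7×10⁻⁴ × 1900) ≈ 0.03096 °C

0.0310 °C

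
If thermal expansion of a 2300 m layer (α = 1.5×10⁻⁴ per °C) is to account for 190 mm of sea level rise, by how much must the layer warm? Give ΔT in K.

0.551 K

ΔT = Δh/(αH) = 0.19 / (1.5×10⁻⁴ × 2300) ≈ 0.5507 K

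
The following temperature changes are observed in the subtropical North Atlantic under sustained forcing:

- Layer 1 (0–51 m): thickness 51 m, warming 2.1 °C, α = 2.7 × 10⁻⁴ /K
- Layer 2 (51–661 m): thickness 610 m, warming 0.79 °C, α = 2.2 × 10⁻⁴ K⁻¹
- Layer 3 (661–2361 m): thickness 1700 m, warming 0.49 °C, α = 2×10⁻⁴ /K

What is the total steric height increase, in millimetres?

2.7×10⁻⁴ × 2.1 × 51 = 0.028917 m
Layer 2: 2.2×10⁻⁴ × 610 × 0.79 = 0.106018 m
1700 × 2×10⁻⁴ × 0.49 = 0.16660 m
Δh = 0.028917 + 0.106018 + 0.16660 = 0.301535 m

Δh ≈ 300 mm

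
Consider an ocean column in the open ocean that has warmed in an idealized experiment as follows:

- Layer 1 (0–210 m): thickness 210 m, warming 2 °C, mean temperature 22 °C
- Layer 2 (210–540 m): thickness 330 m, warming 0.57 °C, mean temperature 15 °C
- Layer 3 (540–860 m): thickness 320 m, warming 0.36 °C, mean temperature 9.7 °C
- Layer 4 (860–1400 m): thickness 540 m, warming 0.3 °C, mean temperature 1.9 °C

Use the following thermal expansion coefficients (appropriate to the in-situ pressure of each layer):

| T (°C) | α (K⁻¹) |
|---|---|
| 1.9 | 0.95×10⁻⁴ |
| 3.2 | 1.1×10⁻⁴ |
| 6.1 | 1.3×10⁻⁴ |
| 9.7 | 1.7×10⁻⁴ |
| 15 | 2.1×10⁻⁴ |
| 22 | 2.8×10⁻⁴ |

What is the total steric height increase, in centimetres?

Layer 1 at 22 °C → α = 2.8×10⁻⁴ K⁻¹
Layer 2 at 15 °C → α = 2.1×10⁻⁴ K⁻¹
Layer 3 at 9.7 °C → α = 1.7×10⁻⁴ K⁻¹
Layer 4 at 1.9 °C → α = 0.95×10⁻⁴ K⁻¹
0–210 m: 210 × 2 × 2.8×10⁻⁴ = 0.11760 m
0.57 × 330 × 2.1×10⁻⁴ = 0.039501 m
Layer 3: 1.7×10⁻⁴ × 320 × 0.36 = 0.019584 m
Layer 4: 0.95×10⁻⁴ × 0.3 × 540 = 0.01539 m
Δh = 0.11760 + 0.039501 + 0.019584 + 0.01539 = 0.192075 m

Δh = 19.2 cm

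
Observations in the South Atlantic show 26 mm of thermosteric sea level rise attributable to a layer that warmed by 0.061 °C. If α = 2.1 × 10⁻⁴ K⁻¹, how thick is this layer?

H ≈ 2030 m

H = Δh/(αΔT) = 0.026 / (2.1×10⁻⁴ × 0.061) ≈ 2030 m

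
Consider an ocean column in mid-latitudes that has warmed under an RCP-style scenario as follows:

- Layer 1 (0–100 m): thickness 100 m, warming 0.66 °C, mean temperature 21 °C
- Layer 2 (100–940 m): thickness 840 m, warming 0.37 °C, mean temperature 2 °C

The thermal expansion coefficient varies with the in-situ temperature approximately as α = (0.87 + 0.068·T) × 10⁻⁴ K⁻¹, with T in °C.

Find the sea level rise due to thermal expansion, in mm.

Layer 1: α = (0.87 + 0.068×21)×10⁻⁴ = 2.298×10⁻⁴ K⁻¹
Layer 2: α = (0.87 + 0.068×2)×10⁻⁴ = 1.006×10⁻⁴ K⁻¹
0.66 × 100 × 2.298×10⁻⁴ = 0.0151668 m
100–940 m: 0.37 × 1.006×10⁻⁴ × 840 = 0.03126648 m
Δh = 0.0151668 + 0.03126648 = 0.04643328 m

about 46 mm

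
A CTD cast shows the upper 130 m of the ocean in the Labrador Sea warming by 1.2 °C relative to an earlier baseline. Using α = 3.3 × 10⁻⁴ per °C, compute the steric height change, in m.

Δh = αΔT·H = 3.3×10⁻⁴ × 1.2 × 130 = 0.05148 m

about 0.0515 m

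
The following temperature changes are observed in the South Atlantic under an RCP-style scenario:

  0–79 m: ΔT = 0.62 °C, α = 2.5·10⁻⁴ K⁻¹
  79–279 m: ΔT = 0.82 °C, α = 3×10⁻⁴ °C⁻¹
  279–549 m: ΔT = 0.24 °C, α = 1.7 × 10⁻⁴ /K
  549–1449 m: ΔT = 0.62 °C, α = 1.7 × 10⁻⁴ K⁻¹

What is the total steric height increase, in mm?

about 167 mm

0–79 m: 79 × 2.5×10⁻⁴ × 0.62 = 0.012245 m
Layer 2: 3×10⁻⁴ × 0.82 × 200 = 0.04920 m
1.7×10⁻⁴ × 0.24 × 270 = 0.011016 m
900 × 0.62 × 1.7×10⁻⁴ = 0.09486 m
Δh = 0.012245 + 0.04920 + 0.011016 + 0.09486 = 0.167321 m ≈ 167 mm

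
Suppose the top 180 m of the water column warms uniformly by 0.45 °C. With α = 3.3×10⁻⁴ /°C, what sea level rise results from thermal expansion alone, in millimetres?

26.7 mm

Δh = αΔT·H = 3.3×10⁻⁴ × 0.45 × 180 = 0.02673 m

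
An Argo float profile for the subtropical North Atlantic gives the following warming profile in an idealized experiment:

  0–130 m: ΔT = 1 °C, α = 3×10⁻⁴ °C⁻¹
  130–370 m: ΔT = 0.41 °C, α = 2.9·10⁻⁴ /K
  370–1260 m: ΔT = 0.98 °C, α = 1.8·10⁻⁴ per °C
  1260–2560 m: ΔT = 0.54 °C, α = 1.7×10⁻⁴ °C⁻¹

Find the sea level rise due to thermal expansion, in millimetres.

344 mm

130 × 1 × 3×10⁻⁴ = 0.03900 m
Layer 2: 2.9×10⁻⁴ × 0.41 × 240 = 0.028536 m
370–1260 m: 890 × 0.98 × 1.8×10⁻⁴ = 0.156996 m
1.7×10⁻⁴ × 0.54 × 1300 = 0.11934 m
Δh = 0.03900 + 0.028536 + 0.156996 + 0.11934 = 0.343872 m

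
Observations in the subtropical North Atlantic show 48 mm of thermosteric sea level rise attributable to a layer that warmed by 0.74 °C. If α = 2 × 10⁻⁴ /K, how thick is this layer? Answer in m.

about 324 m

H = Δh/(αΔT) = 0.048 / (2×10⁻⁴ × 0.74) ≈ 324.3 m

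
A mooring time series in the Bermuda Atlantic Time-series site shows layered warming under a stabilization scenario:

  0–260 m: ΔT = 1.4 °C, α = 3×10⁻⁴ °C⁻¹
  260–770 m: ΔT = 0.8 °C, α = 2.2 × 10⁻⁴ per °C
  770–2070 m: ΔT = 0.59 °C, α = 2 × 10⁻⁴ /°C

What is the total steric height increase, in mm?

260 × 1.4 × 3×10⁻⁴ = 0.10920 m
Layer 2: 510 × 0.8 × 2.2×10⁻⁴ = 0.08976 m
770–2070 m: 2×10⁻⁴ × 0.59 × 1300 = 0.15340 m
Δh = 0.10920 + 0.08976 + 0.15340 = 0.35236 m

about 350 mm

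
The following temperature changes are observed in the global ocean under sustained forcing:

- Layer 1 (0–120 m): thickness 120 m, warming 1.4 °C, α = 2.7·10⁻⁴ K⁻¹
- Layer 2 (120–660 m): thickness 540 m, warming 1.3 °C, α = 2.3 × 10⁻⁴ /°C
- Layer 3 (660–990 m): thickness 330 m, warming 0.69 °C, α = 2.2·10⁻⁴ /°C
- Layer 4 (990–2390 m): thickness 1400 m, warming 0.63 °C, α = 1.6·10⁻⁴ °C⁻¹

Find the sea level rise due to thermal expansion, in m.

Δh = 0.398 m

Layer 1: 120 × 2.7×10⁻⁴ × 1.4 = 0.04536 m
2.3×10⁻⁴ × 1.3 × 540 = 0.16146 m
660–990 m: 0.69 × 330 × 2.2×10⁻⁴ = 0.050094 m
Layer 4: 1.6×10⁻⁴ × 1400 × 0.63 = 0.14112 m
Δh = 0.04536 + 0.16146 + 0.050094 + 0.14112 = 0.398034 m ≈ 0.398 m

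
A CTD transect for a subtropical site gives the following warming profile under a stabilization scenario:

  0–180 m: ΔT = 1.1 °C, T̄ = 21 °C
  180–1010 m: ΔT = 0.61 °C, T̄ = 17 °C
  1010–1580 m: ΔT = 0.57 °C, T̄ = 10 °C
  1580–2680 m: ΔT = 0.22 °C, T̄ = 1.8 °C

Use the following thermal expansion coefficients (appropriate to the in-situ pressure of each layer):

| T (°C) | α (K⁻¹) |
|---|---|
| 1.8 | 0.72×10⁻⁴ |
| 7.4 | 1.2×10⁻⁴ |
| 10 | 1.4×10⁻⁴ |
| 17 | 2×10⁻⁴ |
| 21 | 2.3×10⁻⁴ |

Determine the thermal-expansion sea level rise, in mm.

Layer 1 at 21 °C → α = 2.3×10⁻⁴ K⁻¹
Layer 2 at 17 °C → α = 2×10⁻⁴ K⁻¹
Layer 3 at 10 °C → α = 1.4×10⁻⁴ K⁻¹
Layer 4 at 1.8 °C → α = 0.72×10⁻⁴ K⁻¹
0–180 m: 1.1 × 2.3×10⁻⁴ × 180 = 0.04554 m
180–1010 m: 0.61 × 2×10⁻⁴ × 830 = 0.10126 m
1010–1580 m: 1.4×10⁻⁴ × 0.57 × 570 = 0.045486 m
Layer 4: 1100 × 0.72×10⁻⁴ × 0.22 = 0.017424 m
Δh = 0.04554 + 0.10126 + 0.045486 + 0.017424 = 0.20971 m ≈ 210 mm

210 mm of thermosteric rise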